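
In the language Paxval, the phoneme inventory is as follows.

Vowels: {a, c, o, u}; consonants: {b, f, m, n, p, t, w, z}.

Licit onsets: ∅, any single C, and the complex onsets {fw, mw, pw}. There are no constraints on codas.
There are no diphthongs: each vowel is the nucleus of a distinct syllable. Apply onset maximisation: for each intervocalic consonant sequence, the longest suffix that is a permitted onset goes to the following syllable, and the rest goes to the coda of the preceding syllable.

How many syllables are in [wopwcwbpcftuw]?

4

The vowels are o, c, c, u — 4 nuclei, so 4 syllables.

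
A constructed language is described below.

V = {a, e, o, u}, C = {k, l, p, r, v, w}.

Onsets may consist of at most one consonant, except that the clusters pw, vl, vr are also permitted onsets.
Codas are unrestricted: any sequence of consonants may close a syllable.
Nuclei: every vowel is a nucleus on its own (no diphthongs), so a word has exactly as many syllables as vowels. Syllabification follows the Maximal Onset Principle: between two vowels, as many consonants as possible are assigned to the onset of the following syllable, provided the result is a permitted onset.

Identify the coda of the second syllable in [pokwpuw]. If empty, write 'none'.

The vowels are o, u — 2 nuclei, so 2 syllables.
V1 /o/ – V2 /u/: /kwp/ splits as /kw/ + /p/ (/p/ is the longest suffix that is a licit onset).
Putting it together: pokw.puw.
Syllable 2 is /puw/: onset /p/, nucleus /u/, coda /w/.

w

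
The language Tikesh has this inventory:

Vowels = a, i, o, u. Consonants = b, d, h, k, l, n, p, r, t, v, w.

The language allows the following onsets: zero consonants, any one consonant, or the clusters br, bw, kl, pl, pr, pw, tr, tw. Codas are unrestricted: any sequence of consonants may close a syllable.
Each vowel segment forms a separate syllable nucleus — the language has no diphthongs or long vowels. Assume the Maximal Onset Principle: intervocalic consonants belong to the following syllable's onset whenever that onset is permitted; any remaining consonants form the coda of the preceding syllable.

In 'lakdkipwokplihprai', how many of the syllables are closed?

3

Nuclei (vowels): a, i, o, i, a, i → 6 syllables.
V1 /a/ – V2 /i/: /kdk/; trying suffixes from longest down, /k/ is the first permitted one, so coda /kd/ | onset /k/.
V2 /i/ – V3 /o/: /pw/ is a licit onset in full, so it all attaches to the next syllable.
V3 /o/ – V4 /i/: cluster /kpl/ — the longest permitted-onset suffix is /pl/; onset = /pl/, preceding coda = /k/.
V4 /i/ – V5 /a/: /hpr/; trying suffixes from longest down, /pr/ is the first permitted one, so coda /h/ | onset /pr/.
V5 /a/ – V6 /i/: nothing intervenes; syllable break is V.V.
So the parse is lakd.ki.pwok.plih.pra.i.
Classifying each syllable: /lakd/ (closed), /ki/ (open), /pwok/ (closed), /plih/ (closed), /pra/ (open), /i/ (open).
Closed syllables: 3.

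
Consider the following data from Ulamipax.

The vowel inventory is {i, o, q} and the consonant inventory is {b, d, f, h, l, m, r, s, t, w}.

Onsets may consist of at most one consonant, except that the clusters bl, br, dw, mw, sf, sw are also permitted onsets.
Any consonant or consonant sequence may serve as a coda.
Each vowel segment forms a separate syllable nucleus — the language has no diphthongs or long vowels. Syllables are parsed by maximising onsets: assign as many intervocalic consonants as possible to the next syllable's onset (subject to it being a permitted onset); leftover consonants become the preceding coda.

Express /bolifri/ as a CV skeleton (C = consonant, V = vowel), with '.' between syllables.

The vowels are o, i, i — 3 nuclei, so 3 syllables.
/o…i/ gap (V1→V2): /l/ → onset of the next syllable (single consonants are always licit onsets).
/i…i/ gap (V2→V3): cluster /fr/ — the longest permitted-onset suffix is /r/; onset = /r/, preceding coda = /f/.
Result: bo.lif.ri.
Mapping each syllable to C/V: /bo/ → CV, /lif/ → CVC, /ri/ → CV.

CV.CVC.CV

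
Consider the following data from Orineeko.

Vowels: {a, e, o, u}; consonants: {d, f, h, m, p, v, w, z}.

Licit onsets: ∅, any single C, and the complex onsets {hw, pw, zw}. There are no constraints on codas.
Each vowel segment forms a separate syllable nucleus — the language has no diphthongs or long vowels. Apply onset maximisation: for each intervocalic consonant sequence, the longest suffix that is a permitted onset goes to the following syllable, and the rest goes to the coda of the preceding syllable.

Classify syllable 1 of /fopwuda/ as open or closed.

Nuclei (vowels): o, u, a → 3 syllables.
/o…u/ gap (V1→V2): /pw/ — entire cluster is a permitted onset → onset /pw/, coda ∅.
/u…a/ gap (V2→V3): /d/ → onset of the next syllable (single consonants are always licit onsets).
Syllabification: fo.pwu.da.
Syllable 1 is /fo/; it ends in its nucleus with no coda, so it is open.

open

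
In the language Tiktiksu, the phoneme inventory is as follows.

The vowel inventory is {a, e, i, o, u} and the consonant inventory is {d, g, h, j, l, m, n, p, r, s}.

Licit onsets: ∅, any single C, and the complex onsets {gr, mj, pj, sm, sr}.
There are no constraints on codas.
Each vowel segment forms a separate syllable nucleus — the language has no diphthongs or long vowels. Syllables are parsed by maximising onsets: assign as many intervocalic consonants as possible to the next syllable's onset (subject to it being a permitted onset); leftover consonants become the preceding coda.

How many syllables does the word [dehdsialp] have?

Nuclei (vowels): e, i, a → 3 syllables.

3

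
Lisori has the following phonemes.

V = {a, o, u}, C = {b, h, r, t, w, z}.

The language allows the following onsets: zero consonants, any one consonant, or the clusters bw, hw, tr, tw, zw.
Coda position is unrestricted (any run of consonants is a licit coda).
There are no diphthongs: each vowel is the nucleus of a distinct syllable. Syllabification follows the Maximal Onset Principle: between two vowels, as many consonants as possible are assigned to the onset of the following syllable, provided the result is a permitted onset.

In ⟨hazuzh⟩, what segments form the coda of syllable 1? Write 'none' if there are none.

Nuclei (vowels): a, u → 2 syllables.
V1 /a/ – V2 /u/: just /z/ — single C goes to the following onset.
Result: ha.zuzh.
Syllable 1 is /ha/: onset /h/, nucleus /a/, coda ∅.

none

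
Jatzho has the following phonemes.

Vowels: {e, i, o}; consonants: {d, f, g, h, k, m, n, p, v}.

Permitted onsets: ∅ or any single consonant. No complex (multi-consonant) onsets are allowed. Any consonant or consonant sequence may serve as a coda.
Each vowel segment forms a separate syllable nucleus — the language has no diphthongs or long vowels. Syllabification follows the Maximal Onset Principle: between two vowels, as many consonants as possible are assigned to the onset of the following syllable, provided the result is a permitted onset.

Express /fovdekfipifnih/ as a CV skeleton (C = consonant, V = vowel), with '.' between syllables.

CVC.CVC.CV.CVC.CVC

The vowels are o, e, i, i, i — 5 nuclei, so 5 syllables.
V1 /o/ – V2 /e/: /vd/ splits as /v/ + /d/ (/d/ is the longest suffix that is a licit onset).
V2 /e/ – V3 /i/: /kf/ splits as /k/ + /f/ (/f/ is the longest suffix that is a licit onset).
V3 /i/ – V4 /i/: /p/ → onset of the next syllable (single consonants are always licit onsets).
V4 /i/ – V5 /i/: /fn/ — longest licit onset from the right is /n/, leaving /f/ as coda.
Result: fov.dek.fi.pif.nih.
Mapping each syllable to C/V: /fov/ → CVC, /dek/ → CVC, /fi/ → CV, /pif/ → CVC, /nih/ → CVC.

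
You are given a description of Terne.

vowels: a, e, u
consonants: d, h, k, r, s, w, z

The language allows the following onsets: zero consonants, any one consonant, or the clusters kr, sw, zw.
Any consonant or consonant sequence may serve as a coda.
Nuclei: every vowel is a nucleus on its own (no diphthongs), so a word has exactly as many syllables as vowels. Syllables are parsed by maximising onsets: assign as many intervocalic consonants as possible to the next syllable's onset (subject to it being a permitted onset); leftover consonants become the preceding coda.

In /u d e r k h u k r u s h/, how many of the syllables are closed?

2

Nuclei (vowels): u, e, u, u → 4 syllables.
σ1/σ2 boundary: /d/ → onset of the next syllable (single consonants are always licit onsets).
σ2/σ3 boundary: /rkh/ — longest licit onset from the right is /h/, leaving /rk/ as coda.
σ3/σ4 boundary: /kr/ — entire cluster is a permitted onset → onset /kr/, coda ∅.
Putting it together: u.derk.hu.krush.
Classifying each syllable: /u/ (open), /derk/ (closed), /hu/ (open), /krush/ (closed).
Closed syllables: 2.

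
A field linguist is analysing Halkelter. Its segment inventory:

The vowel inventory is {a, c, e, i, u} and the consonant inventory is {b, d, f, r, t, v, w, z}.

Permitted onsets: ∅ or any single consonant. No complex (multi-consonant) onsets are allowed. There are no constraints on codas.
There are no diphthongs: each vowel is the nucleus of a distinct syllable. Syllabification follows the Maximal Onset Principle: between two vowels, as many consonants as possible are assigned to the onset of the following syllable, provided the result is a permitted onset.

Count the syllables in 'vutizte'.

3

Nuclei (vowels): u, i, e → 3 syllables.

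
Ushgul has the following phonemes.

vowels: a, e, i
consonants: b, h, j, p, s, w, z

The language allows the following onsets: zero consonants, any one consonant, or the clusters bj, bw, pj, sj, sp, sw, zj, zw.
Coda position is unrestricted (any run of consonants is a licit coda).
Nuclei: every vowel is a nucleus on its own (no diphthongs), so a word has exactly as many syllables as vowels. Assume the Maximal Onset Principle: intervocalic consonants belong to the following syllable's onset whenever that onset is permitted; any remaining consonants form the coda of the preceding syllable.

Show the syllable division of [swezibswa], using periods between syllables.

Nuclei (vowels): e, i, a → 3 syllables.
/e…i/ gap (V1→V2): /z/ → onset of the next syllable (single consonants are always licit onsets).
/i…a/ gap (V2→V3): /bsw/ — longest licit onset from the right is /sw/, leaving /b/ as coda.

swe.zib.swa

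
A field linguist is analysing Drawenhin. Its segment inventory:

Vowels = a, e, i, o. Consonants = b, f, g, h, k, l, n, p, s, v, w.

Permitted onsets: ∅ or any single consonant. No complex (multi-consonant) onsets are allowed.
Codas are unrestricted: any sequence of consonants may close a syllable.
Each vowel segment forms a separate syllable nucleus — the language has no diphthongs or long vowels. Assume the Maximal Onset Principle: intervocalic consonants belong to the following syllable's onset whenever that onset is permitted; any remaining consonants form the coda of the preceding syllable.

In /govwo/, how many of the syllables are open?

Nuclei (vowels): o, o → 2 syllables.
Between /o/ (V1) and /o/ (V2): /vw/ — longest licit onset from the right is /w/, leaving /v/ as coda.
Result: gov.wo.
Classifying each syllable: /gov/ (closed), /wo/ (open).
Open syllables: 1.

1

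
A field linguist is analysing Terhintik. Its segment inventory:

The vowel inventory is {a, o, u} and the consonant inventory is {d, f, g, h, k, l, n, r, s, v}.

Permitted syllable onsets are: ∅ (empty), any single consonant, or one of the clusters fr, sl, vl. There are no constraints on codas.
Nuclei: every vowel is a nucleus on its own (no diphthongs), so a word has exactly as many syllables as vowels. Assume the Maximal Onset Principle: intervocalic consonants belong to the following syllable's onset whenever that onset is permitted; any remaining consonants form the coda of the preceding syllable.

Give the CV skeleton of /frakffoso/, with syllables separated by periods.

CCVCC.CV.CV

The vowels are a, o, o — 3 nuclei, so 3 syllables.
/a…o/ gap (V1→V2): /kff/; trying suffixes from longest down, /f/ is the first permitted one, so coda /kf/ | onset /f/.
/o…o/ gap (V2→V3): /s/ is a single consonant, so it becomes the next onset.
Putting it together: frakf.fo.so.
Mapping each syllable to C/V: /frakf/ → CCVCC, /fo/ → CV, /so/ → CV.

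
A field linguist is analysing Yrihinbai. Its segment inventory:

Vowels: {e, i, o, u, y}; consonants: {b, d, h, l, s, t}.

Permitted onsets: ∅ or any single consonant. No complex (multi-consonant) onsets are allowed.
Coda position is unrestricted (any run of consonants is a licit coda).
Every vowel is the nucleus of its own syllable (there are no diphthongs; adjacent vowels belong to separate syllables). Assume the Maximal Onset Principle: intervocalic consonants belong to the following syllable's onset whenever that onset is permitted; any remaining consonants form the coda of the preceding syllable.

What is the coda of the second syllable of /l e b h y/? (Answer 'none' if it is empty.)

none

Vowels present: e, y; each is a nucleus, giving 2 syllables.
V1 /e/ – V2 /y/: cluster /bh/ — the longest permitted-onset suffix is /h/; onset = /h/, preceding coda = /b/.
Result: leb.hy.
Syllable 2 is /hy/: onset /h/, nucleus /y/, coda ∅.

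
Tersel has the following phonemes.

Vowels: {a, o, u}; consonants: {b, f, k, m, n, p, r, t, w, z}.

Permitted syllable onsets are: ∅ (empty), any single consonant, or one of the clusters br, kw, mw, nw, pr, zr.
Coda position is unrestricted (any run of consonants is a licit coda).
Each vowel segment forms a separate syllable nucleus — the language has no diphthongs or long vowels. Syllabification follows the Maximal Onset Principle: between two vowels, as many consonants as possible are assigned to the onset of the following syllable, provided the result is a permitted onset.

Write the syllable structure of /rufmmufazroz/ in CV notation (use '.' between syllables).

CVCC.CV.CV.CCVC

Nuclei (vowels): u, u, a, o → 4 syllables.
Between /u/ (V1) and /u/ (V2): /fmm/ splits as /fm/ + /m/ (/m/ is the longest suffix that is a licit onset).
Between /u/ (V2) and /a/ (V3): /f/ → onset of the next syllable (single consonants are always licit onsets).
Between /a/ (V3) and /o/ (V4): /zr/ — entire cluster is a permitted onset → onset /zr/, coda ∅.
Result: rufm.mu.fa.zroz.
Mapping each syllable to C/V: /rufm/ → CVCC, /mu/ → CV, /fa/ → CV, /zroz/ → CCVC.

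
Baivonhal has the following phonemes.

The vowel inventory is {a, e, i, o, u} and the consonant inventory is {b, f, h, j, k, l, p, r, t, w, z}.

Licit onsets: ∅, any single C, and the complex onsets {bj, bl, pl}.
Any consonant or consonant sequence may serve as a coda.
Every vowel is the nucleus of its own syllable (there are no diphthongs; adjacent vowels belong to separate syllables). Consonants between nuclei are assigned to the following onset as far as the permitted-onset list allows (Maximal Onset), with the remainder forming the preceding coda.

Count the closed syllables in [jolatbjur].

Vowels present: o, a, u; each is a nucleus, giving 3 syllables.
V1 /o/ – V2 /a/: /l/ is a single consonant, so it becomes the next onset.
V2 /a/ – V3 /u/: /tbj/ — longest licit onset from the right is /bj/, leaving /t/ as coda.
So the parse is jo.lat.bjur.
Classifying each syllable: /jo/ (open), /lat/ (closed), /bjur/ (closed).
Closed syllables: 2.

2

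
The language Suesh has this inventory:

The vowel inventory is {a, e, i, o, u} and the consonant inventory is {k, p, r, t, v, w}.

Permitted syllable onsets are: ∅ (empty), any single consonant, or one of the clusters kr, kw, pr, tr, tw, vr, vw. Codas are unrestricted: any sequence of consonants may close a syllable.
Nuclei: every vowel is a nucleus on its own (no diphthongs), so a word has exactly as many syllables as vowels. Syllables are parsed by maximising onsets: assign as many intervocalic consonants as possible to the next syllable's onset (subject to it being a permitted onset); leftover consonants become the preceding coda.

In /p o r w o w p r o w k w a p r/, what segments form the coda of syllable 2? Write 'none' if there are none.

The vowels are o, o, o, a — 4 nuclei, so 4 syllables.
Between /o/ (V1) and /o/ (V2): cluster /rw/ — the longest permitted-onset suffix is /w/; onset = /w/, preceding coda = /r/.
Between /o/ (V2) and /o/ (V3): /wpr/ splits as /w/ + /pr/ (/pr/ is the longest suffix that is a licit onset).
Between /o/ (V3) and /a/ (V4): cluster /wkw/ — the longest permitted-onset suffix is /kw/; onset = /kw/, preceding coda = /w/.
Putting it together: por.wow.prow.kwapr.
Syllable 2 is /wow/: onset /w/, nucleus /o/, coda /w/.

w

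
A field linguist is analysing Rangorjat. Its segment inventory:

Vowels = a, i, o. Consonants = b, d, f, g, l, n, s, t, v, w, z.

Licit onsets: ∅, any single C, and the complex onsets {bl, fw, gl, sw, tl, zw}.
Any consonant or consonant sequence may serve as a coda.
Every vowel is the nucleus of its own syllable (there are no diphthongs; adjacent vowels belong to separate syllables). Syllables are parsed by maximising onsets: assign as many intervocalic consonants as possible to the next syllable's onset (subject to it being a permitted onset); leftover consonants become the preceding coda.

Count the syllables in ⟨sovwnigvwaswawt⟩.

Vowels present: o, i, a, a; each is a nucleus, giving 4 syllables.

4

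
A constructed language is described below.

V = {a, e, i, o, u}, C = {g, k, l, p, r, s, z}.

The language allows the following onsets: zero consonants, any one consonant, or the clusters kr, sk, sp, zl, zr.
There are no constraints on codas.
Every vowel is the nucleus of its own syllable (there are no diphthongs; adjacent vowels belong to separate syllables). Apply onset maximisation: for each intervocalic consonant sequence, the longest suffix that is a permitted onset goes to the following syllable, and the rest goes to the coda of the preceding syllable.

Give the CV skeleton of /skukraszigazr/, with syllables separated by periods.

CCV.CCVC.CV.CVCC

Vowels present: u, a, i, a; each is a nucleus, giving 4 syllables.
/u…a/ gap (V1→V2): cluster /kr/ — /kr/ is itself a permitted onset, so the whole cluster goes right; preceding coda = ∅.
/a…i/ gap (V2→V3): /sz/ splits as /s/ + /z/ (/z/ is the longest suffix that is a licit onset).
/i…a/ gap (V3→V4): /g/ → onset of the next syllable (single consonants are always licit onsets).
Result: sku.kras.zi.gazr.
Mapping each syllable to C/V: /sku/ → CCV, /kras/ → CCVC, /zi/ → CV, /gazr/ → CVCC.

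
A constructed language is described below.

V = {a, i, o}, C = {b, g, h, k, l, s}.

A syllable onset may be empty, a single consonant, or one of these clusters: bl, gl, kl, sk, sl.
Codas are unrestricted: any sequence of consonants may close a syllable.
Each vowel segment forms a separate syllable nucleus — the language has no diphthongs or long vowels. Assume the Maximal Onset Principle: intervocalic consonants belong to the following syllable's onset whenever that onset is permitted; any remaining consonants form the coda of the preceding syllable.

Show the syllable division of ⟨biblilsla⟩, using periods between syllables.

bi.blil.sla

Vowels present: i, i, a; each is a nucleus, giving 3 syllables.
σ1/σ2 boundary: cluster /bl/ — /bl/ is itself a permitted onset, so the whole cluster goes right; preceding coda = ∅.
σ2/σ3 boundary: cluster /lsl/ — the longest permitted-onset suffix is /sl/; onset = /sl/, preceding coda = /l/.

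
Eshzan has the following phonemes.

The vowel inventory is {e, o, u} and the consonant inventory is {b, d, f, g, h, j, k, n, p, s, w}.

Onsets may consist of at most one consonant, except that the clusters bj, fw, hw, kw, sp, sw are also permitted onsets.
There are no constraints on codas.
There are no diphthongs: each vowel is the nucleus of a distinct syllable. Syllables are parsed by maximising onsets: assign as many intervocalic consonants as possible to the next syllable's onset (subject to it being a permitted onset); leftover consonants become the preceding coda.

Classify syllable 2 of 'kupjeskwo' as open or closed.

Vowels present: u, e, o; each is a nucleus, giving 3 syllables.
/u…e/ gap (V1→V2): /pj/ splits as /p/ + /j/ (/j/ is the longest suffix that is a licit onset).
/e…o/ gap (V2→V3): cluster /skw/ — the longest permitted-onset suffix is /kw/; onset = /kw/, preceding coda = /s/.
Result: kup.jes.kwo.
Syllable 2 is /jes/ with coda /s/, so it is closed.

closed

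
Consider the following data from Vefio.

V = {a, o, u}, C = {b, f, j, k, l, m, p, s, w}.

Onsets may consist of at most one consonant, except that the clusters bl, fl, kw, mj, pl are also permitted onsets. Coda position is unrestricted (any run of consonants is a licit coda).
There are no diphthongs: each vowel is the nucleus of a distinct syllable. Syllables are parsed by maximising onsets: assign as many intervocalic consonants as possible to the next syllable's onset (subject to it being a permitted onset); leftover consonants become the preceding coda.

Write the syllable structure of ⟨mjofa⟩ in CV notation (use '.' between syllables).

The vowels are o, a — 2 nuclei, so 2 syllables.
/o…a/ gap (V1→V2): /f/ → onset of the next syllable (single consonants are always licit onsets).
So the parse is mjo.fa.
Mapping each syllable to C/V: /mjo/ → CCV, /fa/ → CV.

CCV.CV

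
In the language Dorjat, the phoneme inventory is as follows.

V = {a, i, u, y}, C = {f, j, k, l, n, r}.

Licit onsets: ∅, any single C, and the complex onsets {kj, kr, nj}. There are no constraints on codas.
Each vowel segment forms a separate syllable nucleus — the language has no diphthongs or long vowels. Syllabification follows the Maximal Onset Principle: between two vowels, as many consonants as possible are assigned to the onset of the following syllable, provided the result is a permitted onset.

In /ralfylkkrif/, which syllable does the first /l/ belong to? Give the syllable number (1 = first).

1

Vowels present: a, y, i; each is a nucleus, giving 3 syllables.
/a…y/ gap (V1→V2): /lf/ — longest licit onset from the right is /f/, leaving /l/ as coda.
/y…i/ gap (V2→V3): /lkkr/ splits as /lk/ + /kr/ (/kr/ is the longest suffix that is a licit onset).
Syllabification: ral.fylk.krif.
The first /l/ is in the coda of syllable 1 (/ral/).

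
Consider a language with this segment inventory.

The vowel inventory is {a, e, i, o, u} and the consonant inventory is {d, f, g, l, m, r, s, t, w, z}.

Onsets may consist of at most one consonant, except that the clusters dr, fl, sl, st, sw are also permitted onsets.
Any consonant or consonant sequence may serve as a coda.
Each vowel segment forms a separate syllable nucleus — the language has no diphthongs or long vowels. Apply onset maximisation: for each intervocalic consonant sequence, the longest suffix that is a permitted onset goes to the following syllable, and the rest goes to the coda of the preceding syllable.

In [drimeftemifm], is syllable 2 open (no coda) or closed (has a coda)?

The vowels are i, e, e, i — 4 nuclei, so 4 syllables.
σ1/σ2 boundary: /m/ is a single consonant, so it becomes the next onset.
σ2/σ3 boundary: /ft/ splits as /f/ + /t/ (/t/ is the longest suffix that is a licit onset).
σ3/σ4 boundary: /m/ is a single consonant, so it becomes the next onset.
Syllabification: dri.mef.te.mifm.
Syllable 2 is /mef/ with coda /f/, so it is closed.

closed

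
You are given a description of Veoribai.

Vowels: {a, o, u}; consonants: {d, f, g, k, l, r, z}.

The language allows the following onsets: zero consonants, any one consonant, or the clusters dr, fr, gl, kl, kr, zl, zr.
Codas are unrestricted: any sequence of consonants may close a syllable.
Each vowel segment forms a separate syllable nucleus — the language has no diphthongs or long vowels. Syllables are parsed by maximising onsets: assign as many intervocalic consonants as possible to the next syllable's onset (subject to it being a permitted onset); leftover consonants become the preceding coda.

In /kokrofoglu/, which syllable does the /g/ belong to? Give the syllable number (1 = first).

4

The vowels are o, o, o, u — 4 nuclei, so 4 syllables.
/o…o/ gap (V1→V2): cluster /kr/ — /kr/ is itself a permitted onset, so the whole cluster goes right; preceding coda = ∅.
/o…o/ gap (V2→V3): /f/ → onset of the next syllable (single consonants are always licit onsets).
/o…u/ gap (V3→V4): /gl/ — entire cluster is a permitted onset → onset /gl/, coda ∅.
Result: ko.kro.fo.glu.
The /g/ is in the onset of syllable 4 (/glu/).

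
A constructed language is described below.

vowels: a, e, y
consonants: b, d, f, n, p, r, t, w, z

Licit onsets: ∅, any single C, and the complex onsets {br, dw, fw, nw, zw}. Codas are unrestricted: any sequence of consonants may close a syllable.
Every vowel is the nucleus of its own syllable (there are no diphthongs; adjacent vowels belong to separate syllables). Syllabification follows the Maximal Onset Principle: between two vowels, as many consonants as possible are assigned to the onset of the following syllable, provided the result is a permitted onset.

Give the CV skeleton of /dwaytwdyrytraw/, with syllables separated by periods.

CCV.VCC.CV.CVC.CVC

Nuclei (vowels): a, y, y, y, a → 5 syllables.
/a…y/ gap (V1→V2): hiatus — the boundary sits between the two vowels.
/y…y/ gap (V2→V3): cluster /twd/ — the longest permitted-onset suffix is /d/; onset = /d/, preceding coda = /tw/.
/y…y/ gap (V3→V4): /r/ is a single consonant, so it becomes the next onset.
/y…a/ gap (V4→V5): /tr/ — longest licit onset from the right is /r/, leaving /t/ as coda.
Putting it together: dwa.ytw.dy.ryt.raw.
Mapping each syllable to C/V: /dwa/ → CCV, /ytw/ → VCC, /dy/ → CV, /ryt/ → CVC, /raw/ → CVC.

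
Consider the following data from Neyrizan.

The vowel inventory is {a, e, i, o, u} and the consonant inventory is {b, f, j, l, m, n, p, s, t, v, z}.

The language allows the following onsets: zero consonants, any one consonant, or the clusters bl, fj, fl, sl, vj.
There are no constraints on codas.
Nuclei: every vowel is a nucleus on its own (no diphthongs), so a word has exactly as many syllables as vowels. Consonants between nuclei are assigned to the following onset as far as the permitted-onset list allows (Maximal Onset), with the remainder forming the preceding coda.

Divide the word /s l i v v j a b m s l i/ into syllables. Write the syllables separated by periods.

Nuclei (vowels): i, a, i → 3 syllables.
/i…a/ gap (V1→V2): /vvj/ splits as /v/ + /vj/ (/vj/ is the longest suffix that is a licit onset).
/a…i/ gap (V2→V3): /bmsl/ splits as /bm/ + /sl/ (/sl/ is the longest suffix that is a licit onset).

sliv.vjabm.sli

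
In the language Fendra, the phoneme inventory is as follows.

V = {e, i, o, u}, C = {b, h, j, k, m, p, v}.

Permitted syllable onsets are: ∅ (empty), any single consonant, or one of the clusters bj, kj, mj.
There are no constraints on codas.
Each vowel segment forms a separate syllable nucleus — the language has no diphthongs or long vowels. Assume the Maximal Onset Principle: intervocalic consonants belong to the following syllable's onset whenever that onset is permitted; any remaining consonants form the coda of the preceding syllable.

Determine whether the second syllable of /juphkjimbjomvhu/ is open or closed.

closed

The vowels are u, i, o, u — 4 nuclei, so 4 syllables.
/u…i/ gap (V1→V2): /phkj/ — longest licit onset from the right is /kj/, leaving /ph/ as coda.
/i…o/ gap (V2→V3): cluster /mbj/ — the longest permitted-onset suffix is /bj/; onset = /bj/, preceding coda = /m/.
/o…u/ gap (V3→V4): /mvh/; trying suffixes from longest down, /h/ is the first permitted one, so coda /mv/ | onset /h/.
Result: juph.kjim.bjomv.hu.
Syllable 2 is /kjim/ with coda /m/, so it is closed.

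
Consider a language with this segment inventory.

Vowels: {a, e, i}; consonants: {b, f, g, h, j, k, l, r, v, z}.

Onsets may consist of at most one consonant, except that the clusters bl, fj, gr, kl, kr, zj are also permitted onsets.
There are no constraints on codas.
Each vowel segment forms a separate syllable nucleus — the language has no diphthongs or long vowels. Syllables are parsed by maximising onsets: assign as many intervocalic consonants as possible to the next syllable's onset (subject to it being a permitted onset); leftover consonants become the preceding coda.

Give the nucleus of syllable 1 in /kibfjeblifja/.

The vowels are i, e, i, a — 4 nuclei, so 4 syllables.
The first nucleus (vowel 1 from the left) is /i/.

i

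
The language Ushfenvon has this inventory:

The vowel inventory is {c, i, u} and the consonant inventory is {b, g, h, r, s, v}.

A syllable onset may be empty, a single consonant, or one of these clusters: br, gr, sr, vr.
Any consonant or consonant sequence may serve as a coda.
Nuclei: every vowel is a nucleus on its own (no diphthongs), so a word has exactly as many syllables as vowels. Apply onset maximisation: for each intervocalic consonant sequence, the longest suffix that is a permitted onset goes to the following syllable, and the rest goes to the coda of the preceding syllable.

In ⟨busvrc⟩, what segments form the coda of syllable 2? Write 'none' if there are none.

Vowels present: u, c; each is a nucleus, giving 2 syllables.
Between /u/ (V1) and /c/ (V2): /svr/ splits as /s/ + /vr/ (/vr/ is the longest suffix that is a licit onset).
Syllabification: bus.vrc.
Syllable 2 is /vrc/: onset /vr/, nucleus /c/, coda ∅.

none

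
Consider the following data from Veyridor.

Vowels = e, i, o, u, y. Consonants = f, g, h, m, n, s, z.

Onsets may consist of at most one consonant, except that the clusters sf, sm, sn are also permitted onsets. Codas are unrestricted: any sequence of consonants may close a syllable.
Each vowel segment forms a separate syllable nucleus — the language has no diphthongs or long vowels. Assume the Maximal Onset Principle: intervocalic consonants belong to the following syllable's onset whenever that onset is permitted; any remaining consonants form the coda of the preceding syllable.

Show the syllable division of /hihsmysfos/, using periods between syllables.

Nuclei (vowels): i, y, o → 3 syllables.
/i…y/ gap (V1→V2): cluster /hsm/ — the longest permitted-onset suffix is /sm/; onset = /sm/, preceding coda = /h/.
/y…o/ gap (V2→V3): cluster /sf/ — /sf/ is itself a permitted onset, so the whole cluster goes right; preceding coda = ∅.

hih.smy.sfos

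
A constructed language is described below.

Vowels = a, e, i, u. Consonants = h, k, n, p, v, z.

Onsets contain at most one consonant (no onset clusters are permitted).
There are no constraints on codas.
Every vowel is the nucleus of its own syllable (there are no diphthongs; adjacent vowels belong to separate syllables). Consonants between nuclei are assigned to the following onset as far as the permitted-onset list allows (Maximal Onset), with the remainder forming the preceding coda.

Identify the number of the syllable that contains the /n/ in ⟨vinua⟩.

2

Vowels present: i, u, a; each is a nucleus, giving 3 syllables.
/i…u/ gap (V1→V2): /n/ is a single consonant, so it becomes the next onset.
/u…a/ gap (V2→V3): hiatus — the boundary sits between the two vowels.
So the parse is vi.nu.a.
The /n/ is in the onset of syllable 2 (/nu/).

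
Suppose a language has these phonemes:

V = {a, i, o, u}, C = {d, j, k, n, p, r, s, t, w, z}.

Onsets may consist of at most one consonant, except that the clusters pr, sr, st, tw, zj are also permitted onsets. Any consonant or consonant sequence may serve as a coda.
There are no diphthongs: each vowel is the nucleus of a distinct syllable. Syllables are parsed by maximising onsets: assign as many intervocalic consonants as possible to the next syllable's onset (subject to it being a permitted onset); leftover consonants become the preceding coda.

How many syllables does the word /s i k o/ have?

2

Vowels present: i, o; each is a nucleus, giving 2 syllables.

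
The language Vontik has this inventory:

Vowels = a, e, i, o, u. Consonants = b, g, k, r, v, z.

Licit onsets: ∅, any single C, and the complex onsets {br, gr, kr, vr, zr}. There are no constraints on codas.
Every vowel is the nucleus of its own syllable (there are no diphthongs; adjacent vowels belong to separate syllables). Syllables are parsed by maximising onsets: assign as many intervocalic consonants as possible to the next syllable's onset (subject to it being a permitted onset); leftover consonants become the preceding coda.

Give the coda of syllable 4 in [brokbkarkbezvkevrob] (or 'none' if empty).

Nuclei (vowels): o, a, e, e, o → 5 syllables.
Between /o/ (V1) and /a/ (V2): /kbk/ splits as /kb/ + /k/ (/k/ is the longest suffix that is a licit onset).
Between /a/ (V2) and /e/ (V3): cluster /rkb/ — the longest permitted-onset suffix is /b/; onset = /b/, preceding coda = /rk/.
Between /e/ (V3) and /e/ (V4): /zvk/; trying suffixes from longest down, /k/ is the first permitted one, so coda /zv/ | onset /k/.
Between /e/ (V4) and /o/ (V5): /vr/ is a licit onset in full, so it all attaches to the next syllable.
Result: brokb.kark.bezv.ke.vrob.
Syllable 4 is /ke/: onset /k/, nucleus /e/, coda ∅.

none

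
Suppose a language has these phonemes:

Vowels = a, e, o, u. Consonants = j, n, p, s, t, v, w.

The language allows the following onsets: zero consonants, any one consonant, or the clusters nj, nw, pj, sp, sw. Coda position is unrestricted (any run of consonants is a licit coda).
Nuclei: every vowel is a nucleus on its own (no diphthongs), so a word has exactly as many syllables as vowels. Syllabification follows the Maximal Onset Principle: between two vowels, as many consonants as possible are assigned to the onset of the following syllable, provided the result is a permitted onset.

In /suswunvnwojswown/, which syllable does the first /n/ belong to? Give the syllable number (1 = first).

Vowels present: u, u, o, o; each is a nucleus, giving 4 syllables.
/u…u/ gap (V1→V2): /sw/ is a licit onset in full, so it all attaches to the next syllable.
/u…o/ gap (V2→V3): /nvnw/; trying suffixes from longest down, /nw/ is the first permitted one, so coda /nv/ | onset /nw/.
/o…o/ gap (V3→V4): /jsw/; trying suffixes from longest down, /sw/ is the first permitted one, so coda /j/ | onset /sw/.
Result: su.swunv.nwoj.swown.
The first /n/ is in the coda of syllable 2 (/swunv/).

2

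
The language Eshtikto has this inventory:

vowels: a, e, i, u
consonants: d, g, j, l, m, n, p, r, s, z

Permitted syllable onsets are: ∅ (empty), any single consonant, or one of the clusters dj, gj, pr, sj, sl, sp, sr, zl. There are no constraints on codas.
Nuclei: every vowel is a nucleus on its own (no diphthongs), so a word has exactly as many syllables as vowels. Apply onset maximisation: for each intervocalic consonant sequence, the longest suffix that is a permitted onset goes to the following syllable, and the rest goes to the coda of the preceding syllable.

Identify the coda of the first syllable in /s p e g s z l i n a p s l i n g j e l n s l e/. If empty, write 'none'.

gs

Nuclei (vowels): e, i, a, i, e, e → 6 syllables.
V1 /e/ – V2 /i/: cluster /gszl/ — the longest permitted-onset suffix is /zl/; onset = /zl/, preceding coda = /gs/.
V2 /i/ – V3 /a/: just /n/ — single C goes to the following onset.
V3 /a/ – V4 /i/: cluster /psl/ — the longest permitted-onset suffix is /sl/; onset = /sl/, preceding coda = /p/.
V4 /i/ – V5 /e/: cluster /ngj/ — the longest permitted-onset suffix is /gj/; onset = /gj/, preceding coda = /n/.
V5 /e/ – V6 /e/: /lnsl/; trying suffixes from longest down, /sl/ is the first permitted one, so coda /ln/ | onset /sl/.
Syllabification: spegs.zli.nap.slin.gjeln.sle.
Syllable 1 is /spegs/: onset /sp/, nucleus /e/, coda /gs/.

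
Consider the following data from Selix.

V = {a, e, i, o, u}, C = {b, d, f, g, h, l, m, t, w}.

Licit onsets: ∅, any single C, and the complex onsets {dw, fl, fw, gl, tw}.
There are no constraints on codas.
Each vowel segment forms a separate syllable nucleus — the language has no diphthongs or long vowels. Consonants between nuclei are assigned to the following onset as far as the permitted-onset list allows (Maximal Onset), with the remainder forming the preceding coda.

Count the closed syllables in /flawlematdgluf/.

Nuclei (vowels): a, e, a, u → 4 syllables.
/a…e/ gap (V1→V2): cluster /wl/ — the longest permitted-onset suffix is /l/; onset = /l/, preceding coda = /w/.
/e…a/ gap (V2→V3): just /m/ — single C goes to the following onset.
/a…u/ gap (V3→V4): /tdgl/ — longest licit onset from the right is /gl/, leaving /td/ as coda.
Putting it together: flaw.le.matd.gluf.
Classifying each syllable: /flaw/ (closed), /le/ (open), /matd/ (closed), /gluf/ (closed).
Closed syllables: 3.

3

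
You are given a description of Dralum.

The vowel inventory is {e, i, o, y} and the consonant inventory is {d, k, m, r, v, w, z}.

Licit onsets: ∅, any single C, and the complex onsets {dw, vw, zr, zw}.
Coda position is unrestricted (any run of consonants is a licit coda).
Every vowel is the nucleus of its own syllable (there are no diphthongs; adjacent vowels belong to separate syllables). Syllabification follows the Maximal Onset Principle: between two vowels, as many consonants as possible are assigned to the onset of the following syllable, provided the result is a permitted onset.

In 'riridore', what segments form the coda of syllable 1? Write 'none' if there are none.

none

The vowels are i, i, o, e — 4 nuclei, so 4 syllables.
V1 /i/ – V2 /i/: /r/ is a single consonant, so it becomes the next onset.
V2 /i/ – V3 /o/: /d/ is a single consonant, so it becomes the next onset.
V3 /o/ – V4 /e/: /r/ → onset of the next syllable (single consonants are always licit onsets).
Result: ri.ri.do.re.
Syllable 1 is /ri/: onset /r/, nucleus /i/, coda ∅.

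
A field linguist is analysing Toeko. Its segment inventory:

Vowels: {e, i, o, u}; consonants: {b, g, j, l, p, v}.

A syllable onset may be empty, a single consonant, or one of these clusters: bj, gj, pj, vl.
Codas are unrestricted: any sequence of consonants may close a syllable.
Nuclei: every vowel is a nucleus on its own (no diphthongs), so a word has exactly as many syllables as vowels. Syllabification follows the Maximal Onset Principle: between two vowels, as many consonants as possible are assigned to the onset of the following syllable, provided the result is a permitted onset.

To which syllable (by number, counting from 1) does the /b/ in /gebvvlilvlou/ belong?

1

The vowels are e, i, o, u — 4 nuclei, so 4 syllables.
/e…i/ gap (V1→V2): /bvvl/ — longest licit onset from the right is /vl/, leaving /bv/ as coda.
/i…o/ gap (V2→V3): /lvl/; trying suffixes from longest down, /vl/ is the first permitted one, so coda /l/ | onset /vl/.
/o…u/ gap (V3→V4): no consonants, so the boundary falls immediately after /o/.
Putting it together: gebv.vlil.vlo.u.
The /b/ is in the coda of syllable 1 (/gebv/).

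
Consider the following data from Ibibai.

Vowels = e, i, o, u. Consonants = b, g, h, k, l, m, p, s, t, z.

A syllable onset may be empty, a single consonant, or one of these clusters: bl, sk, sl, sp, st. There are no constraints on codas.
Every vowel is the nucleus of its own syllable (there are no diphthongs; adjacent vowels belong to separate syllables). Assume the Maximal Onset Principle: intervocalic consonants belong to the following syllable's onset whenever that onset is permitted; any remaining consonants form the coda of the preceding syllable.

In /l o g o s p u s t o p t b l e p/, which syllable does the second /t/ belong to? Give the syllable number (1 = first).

4

The vowels are o, o, u, o, e — 5 nuclei, so 5 syllables.
Between /o/ (V1) and /o/ (V2): /g/ → onset of the next syllable (single consonants are always licit onsets).
Between /o/ (V2) and /u/ (V3): /sp/ is a licit onset in full, so it all attaches to the next syllable.
Between /u/ (V3) and /o/ (V4): /st/ — entire cluster is a permitted onset → onset /st/, coda ∅.
Between /o/ (V4) and /e/ (V5): cluster /ptbl/ — the longest permitted-onset suffix is /bl/; onset = /bl/, preceding coda = /pt/.
Putting it together: lo.go.spu.stopt.blep.
The second /t/ is in the coda of syllable 4 (/stopt/).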